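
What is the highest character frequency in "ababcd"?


Input: ababcd
Character counts:
  'a': 2
  'b': 2
  'c': 1
  'd': 1
Maximum frequency: 2

2


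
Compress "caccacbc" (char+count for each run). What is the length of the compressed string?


Input: caccacbc
Runs:
  'c' x 1 => "c1"
  'a' x 1 => "a1"
  'c' x 2 => "c2"
  'a' x 1 => "a1"
  'c' x 1 => "c1"
  'b' x 1 => "b1"
  'c' x 1 => "c1"
Compressed: "c1a1c2a1c1b1c1"
Compressed length: 14

14


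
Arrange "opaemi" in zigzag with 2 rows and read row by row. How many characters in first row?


Zigzag "opaemi" into 2 rows:
Placing characters:
  'o' => row 0
  'p' => row 1
  'a' => row 0
  'e' => row 1
  'm' => row 0
  'i' => row 1
Rows:
  Row 0: "oam"
  Row 1: "pei"
First row length: 3

3


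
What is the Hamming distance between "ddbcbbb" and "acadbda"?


Comparing "ddbcbbb" and "acadbda" position by position:
  Position 0: 'd' vs 'a' => differ
  Position 1: 'd' vs 'c' => differ
  Position 2: 'b' vs 'a' => differ
  Position 3: 'c' vs 'd' => differ
  Position 4: 'b' vs 'b' => same
  Position 5: 'b' vs 'd' => differ
  Position 6: 'b' vs 'a' => differ
Total differences (Hamming distance): 6

6


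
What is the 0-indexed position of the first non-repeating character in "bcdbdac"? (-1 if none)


Input: bcdbdac
Character frequencies:
  'a': 1
  'b': 2
  'c': 2
  'd': 2
Scanning left to right for freq == 1:
  Position 0 ('b'): freq=2, skip
  Position 1 ('c'): freq=2, skip
  Position 2 ('d'): freq=2, skip
  Position 3 ('b'): freq=2, skip
  Position 4 ('d'): freq=2, skip
  Position 5 ('a'): unique! => answer = 5

5


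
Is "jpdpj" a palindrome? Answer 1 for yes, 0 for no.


Input: jpdpj
Reversed: jpdpj
  Compare pos 0 ('j') with pos 4 ('j'): match
  Compare pos 1 ('p') with pos 3 ('p'): match
Result: palindrome

1


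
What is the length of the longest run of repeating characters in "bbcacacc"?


Input: "bbcacacc"
Scanning for longest run:
  Position 1 ('b'): continues run of 'b', length=2
  Position 2 ('c'): new char, reset run to 1
  Position 3 ('a'): new char, reset run to 1
  Position 4 ('c'): new char, reset run to 1
  Position 5 ('a'): new char, reset run to 1
  Position 6 ('c'): new char, reset run to 1
  Position 7 ('c'): continues run of 'c', length=2
Longest run: 'b' with length 2

2


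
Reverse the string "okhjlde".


Input: okhjlde
Reading characters right to left:
  Position 6: 'e'
  Position 5: 'd'
  Position 4: 'l'
  Position 3: 'j'
  Position 2: 'h'
  Position 1: 'k'
  Position 0: 'o'
Reversed: edljhko

edljhko


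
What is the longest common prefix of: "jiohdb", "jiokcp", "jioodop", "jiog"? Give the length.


Words: jiohdb, jiokcp, jioodop, jiog
  Position 0: all 'j' => match
  Position 1: all 'i' => match
  Position 2: all 'o' => match
  Position 3: ('h', 'k', 'o', 'g') => mismatch, stop
LCP = "jio" (length 3)

3


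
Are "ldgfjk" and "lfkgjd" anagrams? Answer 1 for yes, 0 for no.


Strings: "ldgfjk", "lfkgjd"
Sorted first:  dfgjkl
Sorted second: dfgjkl
Sorted forms match => anagrams

1


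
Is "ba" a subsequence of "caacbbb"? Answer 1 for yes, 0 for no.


Check if "ba" is a subsequence of "caacbbb"
Greedy scan:
  Position 0 ('c'): no match needed
  Position 1 ('a'): no match needed
  Position 2 ('a'): no match needed
  Position 3 ('c'): no match needed
  Position 4 ('b'): matches sub[0] = 'b'
  Position 5 ('b'): no match needed
  Position 6 ('b'): no match needed
Only matched 1/2 characters => not a subsequence

0


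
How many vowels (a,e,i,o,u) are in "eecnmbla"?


Input: eecnmbla
Checking each character:
  'e' at position 0: vowel (running total: 1)
  'e' at position 1: vowel (running total: 2)
  'c' at position 2: consonant
  'n' at position 3: consonant
  'm' at position 4: consonant
  'b' at position 5: consonant
  'l' at position 6: consonant
  'a' at position 7: vowel (running total: 3)
Total vowels: 3

3


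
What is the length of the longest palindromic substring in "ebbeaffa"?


Input: "ebbeaffa"
Checking substrings for palindromes:
  [0:4] "ebbe" (len 4) => palindrome
  [4:8] "affa" (len 4) => palindrome
  [1:3] "bb" (len 2) => palindrome
  [5:7] "ff" (len 2) => palindrome
Longest palindromic substring: "ebbe" with length 4

4


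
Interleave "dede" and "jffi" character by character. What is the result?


Interleaving "dede" and "jffi":
  Position 0: 'd' from first, 'j' from second => "dj"
  Position 1: 'e' from first, 'f' from second => "ef"
  Position 2: 'd' from first, 'f' from second => "df"
  Position 3: 'e' from first, 'i' from second => "ei"
Result: djefdfei

djefdfei


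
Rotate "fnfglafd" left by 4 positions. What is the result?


Input: "fnfglafd", rotate left by 4
First 4 characters: "fnfg"
Remaining characters: "lafd"
Concatenate remaining + first: "lafd" + "fnfg" = "lafdfnfg"

lafdfnfg


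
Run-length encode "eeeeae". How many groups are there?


Input: eeeeae
Scanning for consecutive runs:
  Group 1: 'e' x 4 (positions 0-3)
  Group 2: 'a' x 1 (positions 4-4)
  Group 3: 'e' x 1 (positions 5-5)
Total groups: 3

3


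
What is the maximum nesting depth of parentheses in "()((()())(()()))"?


Input: "()((()())(()()))"
Tracking depth:
  Position 0 '(': depth becomes 1
  Position 1 ')': depth becomes 0
  Position 2 '(': depth becomes 1
  Position 3 '(': depth becomes 2
  Position 4 '(': depth becomes 3
  Position 5 ')': depth becomes 2
  Position 6 '(': depth becomes 3
  Position 7 ')': depth becomes 2
  Position 8 ')': depth becomes 1
  Position 9 '(': depth becomes 2
  Position 10 '(': depth becomes 3
  Position 11 ')': depth becomes 2
  Position 12 '(': depth becomes 3
  Position 13 ')': depth becomes 2
  Position 14 ')': depth becomes 1
  Position 15 ')': depth becomes 0
Maximum depth reached: 3

3


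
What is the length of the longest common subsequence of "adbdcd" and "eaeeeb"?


LCS of "adbdcd" and "eaeeeb"
DP table:
           e    a    e    e    e    b
      0    0    0    0    0    0    0
  a   0    0    1    1    1    1    1
  d   0    0    1    1    1    1    1
  b   0    0    1    1    1    1    2
  d   0    0    1    1    1    1    2
  c   0    0    1    1    1    1    2
  d   0    0    1    1    1    1    2
LCS length = dp[6][6] = 2

2


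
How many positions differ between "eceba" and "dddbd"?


Comparing "eceba" and "dddbd" position by position:
  Position 0: 'e' vs 'd' => DIFFER
  Position 1: 'c' vs 'd' => DIFFER
  Position 2: 'e' vs 'd' => DIFFER
  Position 3: 'b' vs 'b' => same
  Position 4: 'a' vs 'd' => DIFFER
Positions that differ: 4

4


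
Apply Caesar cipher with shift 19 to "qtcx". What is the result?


Caesar cipher: shift "qtcx" by 19
  'q' (pos 16) + 19 = pos 9 = 'j'
  't' (pos 19) + 19 = pos 12 = 'm'
  'c' (pos 2) + 19 = pos 21 = 'v'
  'x' (pos 23) + 19 = pos 16 = 'q'
Result: jmvq

jmvq


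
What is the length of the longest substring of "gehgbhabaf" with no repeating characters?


Input: "gehgbhabaf"
Sliding window (track last position of each char):
  Position 0 ('g'): window [0,0] length 1 -- new best
  Position 1 ('e'): window [0,1] length 2 -- new best
  Position 2 ('h'): window [0,2] length 3 -- new best
  Position 3 ('g'): repeat (last at 0), move window start to 1
  Position 3 ('g'): window [1,3] length 3
  Position 4 ('b'): window [1,4] length 4 -- new best
  Position 5 ('h'): repeat (last at 2), move window start to 3
  Position 5 ('h'): window [3,5] length 3
  Position 6 ('a'): window [3,6] length 4
  Position 7 ('b'): repeat (last at 4), move window start to 5
  Position 7 ('b'): window [5,7] length 3
  Position 8 ('a'): repeat (last at 6), move window start to 7
  Position 8 ('a'): window [7,8] length 2
  Position 9 ('f'): window [7,9] length 3
Longest substring with no repeats: "ehgb" with length 4

4


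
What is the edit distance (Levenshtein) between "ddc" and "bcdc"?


Computing edit distance: "ddc" -> "bcdc"
DP table:
           b    c    d    c
      0    1    2    3    4
  d   1    1    2    2    3
  d   2    2    2    2    3
  c   3    3    2    3    2
Edit distance = dp[3][4] = 2

2


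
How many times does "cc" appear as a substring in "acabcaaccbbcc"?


Searching for "cc" in "acabcaaccbbcc"
Scanning each position:
  Position 0: "ac" => no
  Position 1: "ca" => no
  Position 2: "ab" => no
  Position 3: "bc" => no
  Position 4: "ca" => no
  Position 5: "aa" => no
  Position 6: "ac" => no
  Position 7: "cc" => MATCH
  Position 8: "cb" => no
  Position 9: "bb" => no
  Position 10: "bc" => no
  Position 11: "cc" => MATCH
Total occurrences: 2

2


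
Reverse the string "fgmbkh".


Input: fgmbkh
Reading characters right to left:
  Position 5: 'h'
  Position 4: 'k'
  Position 3: 'b'
  Position 2: 'm'
  Position 1: 'g'
  Position 0: 'f'
Reversed: hkbmgf

hkbmgf


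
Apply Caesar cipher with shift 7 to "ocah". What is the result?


Caesar cipher: shift "ocah" by 7
  'o' (pos 14) + 7 = pos 21 = 'v'
  'c' (pos 2) + 7 = pos 9 = 'j'
  'a' (pos 0) + 7 = pos 7 = 'h'
  'h' (pos 7) + 7 = pos 14 = 'o'
Result: vjho

vjho


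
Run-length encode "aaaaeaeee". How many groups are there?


Input: aaaaeaeee
Scanning for consecutive runs:
  Group 1: 'a' x 4 (positions 0-3)
  Group 2: 'e' x 1 (positions 4-4)
  Group 3: 'a' x 1 (positions 5-5)
  Group 4: 'e' x 3 (positions 6-8)
Total groups: 4

4


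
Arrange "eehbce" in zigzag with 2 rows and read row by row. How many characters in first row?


Zigzag "eehbce" into 2 rows:
Placing characters:
  'e' => row 0
  'e' => row 1
  'h' => row 0
  'b' => row 1
  'c' => row 0
  'e' => row 1
Rows:
  Row 0: "ehc"
  Row 1: "ebe"
First row length: 3

3


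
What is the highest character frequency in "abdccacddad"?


Input: abdccacddad
Character counts:
  'a': 3
  'b': 1
  'c': 3
  'd': 4
Maximum frequency: 4

4


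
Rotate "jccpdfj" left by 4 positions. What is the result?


Input: "jccpdfj", rotate left by 4
First 4 characters: "jccp"
Remaining characters: "dfj"
Concatenate remaining + first: "dfj" + "jccp" = "dfjjccp"

dfjjccp


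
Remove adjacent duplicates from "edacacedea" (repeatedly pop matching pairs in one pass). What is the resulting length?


Input: edacacedea
Stack-based adjacent duplicate removal:
  Read 'e': push. Stack: e
  Read 'd': push. Stack: ed
  Read 'a': push. Stack: eda
  Read 'c': push. Stack: edac
  Read 'a': push. Stack: edaca
  Read 'c': push. Stack: edacac
  Read 'e': push. Stack: edacace
  Read 'd': push. Stack: edacaced
  Read 'e': push. Stack: edacacede
  Read 'a': push. Stack: edacacedea
Final stack: "edacacedea" (length 10)

10


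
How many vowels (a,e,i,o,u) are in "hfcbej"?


Input: hfcbej
Checking each character:
  'h' at position 0: consonant
  'f' at position 1: consonant
  'c' at position 2: consonant
  'b' at position 3: consonant
  'e' at position 4: vowel (running total: 1)
  'j' at position 5: consonant
Total vowels: 1

1


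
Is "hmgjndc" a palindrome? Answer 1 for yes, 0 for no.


Input: hmgjndc
Reversed: cdnjgmh
  Compare pos 0 ('h') with pos 6 ('c'): MISMATCH
  Compare pos 1 ('m') with pos 5 ('d'): MISMATCH
  Compare pos 2 ('g') with pos 4 ('n'): MISMATCH
Result: not a palindrome

0


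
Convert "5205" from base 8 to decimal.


Input: "5205" in base 8
Positional expansion:
  Digit '5' (value 5) x 8^3 = 2560
  Digit '2' (value 2) x 8^2 = 128
  Digit '0' (value 0) x 8^1 = 0
  Digit '5' (value 5) x 8^0 = 5
Sum = 2693

2693


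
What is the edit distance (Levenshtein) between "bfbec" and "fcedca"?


Computing edit distance: "bfbec" -> "fcedca"
DP table:
           f    c    e    d    c    a
      0    1    2    3    4    5    6
  b   1    1    2    3    4    5    6
  f   2    1    2    3    4    5    6
  b   3    2    2    3    4    5    6
  e   4    3    3    2    3    4    5
  c   5    4    3    3    3    3    4
Edit distance = dp[5][6] = 4

4


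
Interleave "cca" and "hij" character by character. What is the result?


Interleaving "cca" and "hij":
  Position 0: 'c' from first, 'h' from second => "ch"
  Position 1: 'c' from first, 'i' from second => "ci"
  Position 2: 'a' from first, 'j' from second => "aj"
Result: chciaj

chciaj


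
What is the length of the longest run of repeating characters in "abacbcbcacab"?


Input: "abacbcbcacab"
Scanning for longest run:
  Position 1 ('b'): new char, reset run to 1
  Position 2 ('a'): new char, reset run to 1
  Position 3 ('c'): new char, reset run to 1
  Position 4 ('b'): new char, reset run to 1
  Position 5 ('c'): new char, reset run to 1
  Position 6 ('b'): new char, reset run to 1
  Position 7 ('c'): new char, reset run to 1
  Position 8 ('a'): new char, reset run to 1
  Position 9 ('c'): new char, reset run to 1
  Position 10 ('a'): new char, reset run to 1
  Position 11 ('b'): new char, reset run to 1
Longest run: 'a' with length 1

1


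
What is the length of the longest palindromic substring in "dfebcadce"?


Input: "dfebcadce"
Checking substrings for palindromes:
  No multi-char palindromic substrings found
Longest palindromic substring: "d" with length 1

1


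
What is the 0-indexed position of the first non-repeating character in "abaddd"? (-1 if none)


Input: abaddd
Character frequencies:
  'a': 2
  'b': 1
  'd': 3
Scanning left to right for freq == 1:
  Position 0 ('a'): freq=2, skip
  Position 1 ('b'): unique! => answer = 1

1


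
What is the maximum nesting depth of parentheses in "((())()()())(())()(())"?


Input: "((())()()())(())()(())"
Tracking depth:
  Position 0 '(': depth becomes 1
  Position 1 '(': depth becomes 2
  Position 2 '(': depth becomes 3
  Position 3 ')': depth becomes 2
  Position 4 ')': depth becomes 1
  Position 5 '(': depth becomes 2
  Position 6 ')': depth becomes 1
  Position 7 '(': depth becomes 2
  Position 8 ')': depth becomes 1
  Position 9 '(': depth becomes 2
  Position 10 ')': depth becomes 1
  Position 11 ')': depth becomes 0
  Position 12 '(': depth becomes 1
  Position 13 '(': depth becomes 2
  Position 14 ')': depth becomes 1
  Position 15 ')': depth becomes 0
  Position 16 '(': depth becomes 1
  Position 17 ')': depth becomes 0
  Position 18 '(': depth becomes 1
  Position 19 '(': depth becomes 2
  Position 20 ')': depth becomes 1
  Position 21 ')': depth becomes 0
Maximum depth reached: 3

3


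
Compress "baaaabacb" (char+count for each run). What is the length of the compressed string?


Input: baaaabacb
Runs:
  'b' x 1 => "b1"
  'a' x 4 => "a4"
  'b' x 1 => "b1"
  'a' x 1 => "a1"
  'c' x 1 => "c1"
  'b' x 1 => "b1"
Compressed: "b1a4b1a1c1b1"
Compressed length: 12

12


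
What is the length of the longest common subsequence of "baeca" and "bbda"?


LCS of "baeca" and "bbda"
DP table:
           b    b    d    a
      0    0    0    0    0
  b   0    1    1    1    1
  a   0    1    1    1    2
  e   0    1    1    1    2
  c   0    1    1    1    2
  a   0    1    1    1    2
LCS length = dp[5][4] = 2

2


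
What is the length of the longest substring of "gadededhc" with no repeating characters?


Input: "gadededhc"
Sliding window (track last position of each char):
  Position 0 ('g'): window [0,0] length 1 -- new best
  Position 1 ('a'): window [0,1] length 2 -- new best
  Position 2 ('d'): window [0,2] length 3 -- new best
  Position 3 ('e'): window [0,3] length 4 -- new best
  Position 4 ('d'): repeat (last at 2), move window start to 3
  Position 4 ('d'): window [3,4] length 2
  Position 5 ('e'): repeat (last at 3), move window start to 4
  Position 5 ('e'): window [4,5] length 2
  Position 6 ('d'): repeat (last at 4), move window start to 5
  Position 6 ('d'): window [5,6] length 2
  Position 7 ('h'): window [5,7] length 3
  Position 8 ('c'): window [5,8] length 4
Longest substring with no repeats: "gade" with length 4

4


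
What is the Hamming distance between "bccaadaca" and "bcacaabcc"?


Comparing "bccaadaca" and "bcacaabcc" position by position:
  Position 0: 'b' vs 'b' => same
  Position 1: 'c' vs 'c' => same
  Position 2: 'c' vs 'a' => differ
  Position 3: 'a' vs 'c' => differ
  Position 4: 'a' vs 'a' => same
  Position 5: 'd' vs 'a' => differ
  Position 6: 'a' vs 'b' => differ
  Position 7: 'c' vs 'c' => same
  Position 8: 'a' vs 'c' => differ
Total differences (Hamming distance): 5

5


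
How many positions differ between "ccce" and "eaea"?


Comparing "ccce" and "eaea" position by position:
  Position 0: 'c' vs 'e' => DIFFER
  Position 1: 'c' vs 'a' => DIFFER
  Position 2: 'c' vs 'e' => DIFFER
  Position 3: 'e' vs 'a' => DIFFER
Positions that differ: 4

4


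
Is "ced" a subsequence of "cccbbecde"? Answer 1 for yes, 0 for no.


Check if "ced" is a subsequence of "cccbbecde"
Greedy scan:
  Position 0 ('c'): matches sub[0] = 'c'
  Position 1 ('c'): no match needed
  Position 2 ('c'): no match needed
  Position 3 ('b'): no match needed
  Position 4 ('b'): no match needed
  Position 5 ('e'): matches sub[1] = 'e'
  Position 6 ('c'): no match needed
  Position 7 ('d'): matches sub[2] = 'd'
  Position 8 ('e'): no match needed
All 3 characters matched => is a subsequence

1


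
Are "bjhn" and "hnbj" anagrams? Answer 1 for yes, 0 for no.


Strings: "bjhn", "hnbj"
Sorted first:  bhjn
Sorted second: bhjn
Sorted forms match => anagrams

1


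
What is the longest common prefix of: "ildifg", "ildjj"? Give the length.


Words: ildifg, ildjj
  Position 0: all 'i' => match
  Position 1: all 'l' => match
  Position 2: all 'd' => match
  Position 3: ('i', 'j') => mismatch, stop
LCP = "ild" (length 3)

3


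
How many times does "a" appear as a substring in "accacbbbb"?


Searching for "a" in "accacbbbb"
Scanning each position:
  Position 0: "a" => MATCH
  Position 1: "c" => no
  Position 2: "c" => no
  Position 3: "a" => MATCH
  Position 4: "c" => no
  Position 5: "b" => no
  Position 6: "b" => no
  Position 7: "b" => no
  Position 8: "b" => no
Total occurrences: 2

2


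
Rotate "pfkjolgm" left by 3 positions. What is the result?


Input: "pfkjolgm", rotate left by 3
First 3 characters: "pfk"
Remaining characters: "jolgm"
Concatenate remaining + first: "jolgm" + "pfk" = "jolgmpfk"

jolgmpfk


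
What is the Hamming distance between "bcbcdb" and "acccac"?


Comparing "bcbcdb" and "acccac" position by position:
  Position 0: 'b' vs 'a' => differ
  Position 1: 'c' vs 'c' => same
  Position 2: 'b' vs 'c' => differ
  Position 3: 'c' vs 'c' => same
  Position 4: 'd' vs 'a' => differ
  Position 5: 'b' vs 'c' => differ
Total differences (Hamming distance): 4

4


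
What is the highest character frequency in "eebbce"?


Input: eebbce
Character counts:
  'b': 2
  'c': 1
  'e': 3
Maximum frequency: 3

3


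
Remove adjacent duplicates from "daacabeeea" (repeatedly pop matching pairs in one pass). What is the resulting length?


Input: daacabeeea
Stack-based adjacent duplicate removal:
  Read 'd': push. Stack: d
  Read 'a': push. Stack: da
  Read 'a': matches stack top 'a' => pop. Stack: d
  Read 'c': push. Stack: dc
  Read 'a': push. Stack: dca
  Read 'b': push. Stack: dcab
  Read 'e': push. Stack: dcabe
  Read 'e': matches stack top 'e' => pop. Stack: dcab
  Read 'e': push. Stack: dcabe
  Read 'a': push. Stack: dcabea
Final stack: "dcabea" (length 6)

6


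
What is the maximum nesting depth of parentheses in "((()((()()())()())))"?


Input: "((()((()()())()())))"
Tracking depth:
  Position 0 '(': depth becomes 1
  Position 1 '(': depth becomes 2
  Position 2 '(': depth becomes 3
  Position 3 ')': depth becomes 2
  Position 4 '(': depth becomes 3
  Position 5 '(': depth becomes 4
  Position 6 '(': depth becomes 5
  Position 7 ')': depth becomes 4
  Position 8 '(': depth becomes 5
  Position 9 ')': depth becomes 4
  Position 10 '(': depth becomes 5
  Position 11 ')': depth becomes 4
  Position 12 ')': depth becomes 3
  Position 13 '(': depth becomes 4
  Position 14 ')': depth becomes 3
  Position 15 '(': depth becomes 4
  Position 16 ')': depth becomes 3
  Position 17 ')': depth becomes 2
  Position 18 ')': depth becomes 1
  Position 19 ')': depth becomes 0
Maximum depth reached: 5

5


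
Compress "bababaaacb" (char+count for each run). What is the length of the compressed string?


Input: bababaaacb
Runs:
  'b' x 1 => "b1"
  'a' x 1 => "a1"
  'b' x 1 => "b1"
  'a' x 1 => "a1"
  'b' x 1 => "b1"
  'a' x 3 => "a3"
  'c' x 1 => "c1"
  'b' x 1 => "b1"
Compressed: "b1a1b1a1b1a3c1b1"
Compressed length: 16

16


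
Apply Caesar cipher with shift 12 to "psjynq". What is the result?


Caesar cipher: shift "psjynq" by 12
  'p' (pos 15) + 12 = pos 1 = 'b'
  's' (pos 18) + 12 = pos 4 = 'e'
  'j' (pos 9) + 12 = pos 21 = 'v'
  'y' (pos 24) + 12 = pos 10 = 'k'
  'n' (pos 13) + 12 = pos 25 = 'z'
  'q' (pos 16) + 12 = pos 2 = 'c'
Result: bevkzc

bevkzc


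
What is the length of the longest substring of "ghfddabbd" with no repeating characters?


Input: "ghfddabbd"
Sliding window (track last position of each char):
  Position 0 ('g'): window [0,0] length 1 -- new best
  Position 1 ('h'): window [0,1] length 2 -- new best
  Position 2 ('f'): window [0,2] length 3 -- new best
  Position 3 ('d'): window [0,3] length 4 -- new best
  Position 4 ('d'): repeat (last at 3), move window start to 4
  Position 4 ('d'): window [4,4] length 1
  Position 5 ('a'): window [4,5] length 2
  Position 6 ('b'): window [4,6] length 3
  Position 7 ('b'): repeat (last at 6), move window start to 7
  Position 7 ('b'): window [7,7] length 1
  Position 8 ('d'): window [7,8] length 2
Longest substring with no repeats: "ghfd" with length 4

4


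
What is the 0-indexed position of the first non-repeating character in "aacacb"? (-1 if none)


Input: aacacb
Character frequencies:
  'a': 3
  'b': 1
  'c': 2
Scanning left to right for freq == 1:
  Position 0 ('a'): freq=3, skip
  Position 1 ('a'): freq=3, skip
  Position 2 ('c'): freq=2, skip
  Position 3 ('a'): freq=3, skip
  Position 4 ('c'): freq=2, skip
  Position 5 ('b'): unique! => answer = 5

5


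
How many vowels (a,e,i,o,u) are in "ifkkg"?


Input: ifkkg
Checking each character:
  'i' at position 0: vowel (running total: 1)
  'f' at position 1: consonant
  'k' at position 2: consonant
  'k' at position 3: consonant
  'g' at position 4: consonant
Total vowels: 1

1


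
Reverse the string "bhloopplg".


Input: bhloopplg
Reading characters right to left:
  Position 8: 'g'
  Position 7: 'l'
  Position 6: 'p'
  Position 5: 'p'
  Position 4: 'o'
  Position 3: 'o'
  Position 2: 'l'
  Position 1: 'h'
  Position 0: 'b'
Reversed: glppoolhb

glppoolhb


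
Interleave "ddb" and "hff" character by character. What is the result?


Interleaving "ddb" and "hff":
  Position 0: 'd' from first, 'h' from second => "dh"
  Position 1: 'd' from first, 'f' from second => "df"
  Position 2: 'b' from first, 'f' from second => "bf"
Result: dhdfbf

dhdfbf


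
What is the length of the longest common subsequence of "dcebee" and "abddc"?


LCS of "dcebee" and "abddc"
DP table:
           a    b    d    d    c
      0    0    0    0    0    0
  d   0    0    0    1    1    1
  c   0    0    0    1    1    2
  e   0    0    0    1    1    2
  b   0    0    1    1    1    2
  e   0    0    1    1    1    2
  e   0    0    1    1    1    2
LCS length = dp[6][5] = 2

2


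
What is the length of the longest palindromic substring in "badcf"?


Input: "badcf"
Checking substrings for palindromes:
  No multi-char palindromic substrings found
Longest palindromic substring: "b" with length 1

1


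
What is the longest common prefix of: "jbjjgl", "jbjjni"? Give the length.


Words: jbjjgl, jbjjni
  Position 0: all 'j' => match
  Position 1: all 'b' => match
  Position 2: all 'j' => match
  Position 3: all 'j' => match
  Position 4: ('g', 'n') => mismatch, stop
LCP = "jbjj" (length 4)

4


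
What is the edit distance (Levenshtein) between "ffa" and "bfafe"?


Computing edit distance: "ffa" -> "bfafe"
DP table:
           b    f    a    f    e
      0    1    2    3    4    5
  f   1    1    1    2    3    4
  f   2    2    1    2    2    3
  a   3    3    2    1    2    3
Edit distance = dp[3][5] = 3

3


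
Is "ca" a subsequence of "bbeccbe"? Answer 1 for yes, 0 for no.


Check if "ca" is a subsequence of "bbeccbe"
Greedy scan:
  Position 0 ('b'): no match needed
  Position 1 ('b'): no match needed
  Position 2 ('e'): no match needed
  Position 3 ('c'): matches sub[0] = 'c'
  Position 4 ('c'): no match needed
  Position 5 ('b'): no match needed
  Position 6 ('e'): no match needed
Only matched 1/2 characters => not a subsequence

0


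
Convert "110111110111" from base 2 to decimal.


Input: "110111110111" in base 2
Positional expansion:
  Digit '1' (value 1) x 2^11 = 2048
  Digit '1' (value 1) x 2^10 = 1024
  Digit '0' (value 0) x 2^9 = 0
  Digit '1' (value 1) x 2^8 = 256
  Digit '1' (value 1) x 2^7 = 128
  Digit '1' (value 1) x 2^6 = 64
  Digit '1' (value 1) x 2^5 = 32
  Digit '1' (value 1) x 2^4 = 16
  Digit '0' (value 0) x 2^3 = 0
  Digit '1' (value 1) x 2^2 = 4
  Digit '1' (value 1) x 2^1 = 2
  Digit '1' (value 1) x 2^0 = 1
Sum = 3575

3575


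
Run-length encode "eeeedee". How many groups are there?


Input: eeeedee
Scanning for consecutive runs:
  Group 1: 'e' x 4 (positions 0-3)
  Group 2: 'd' x 1 (positions 4-4)
  Group 3: 'e' x 2 (positions 5-6)
Total groups: 3

3


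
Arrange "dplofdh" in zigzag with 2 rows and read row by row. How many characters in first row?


Zigzag "dplofdh" into 2 rows:
Placing characters:
  'd' => row 0
  'p' => row 1
  'l' => row 0
  'o' => row 1
  'f' => row 0
  'd' => row 1
  'h' => row 0
Rows:
  Row 0: "dlfh"
  Row 1: "pod"
First row length: 4

4


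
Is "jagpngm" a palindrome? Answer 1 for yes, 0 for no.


Input: jagpngm
Reversed: mgnpgaj
  Compare pos 0 ('j') with pos 6 ('m'): MISMATCH
  Compare pos 1 ('a') with pos 5 ('g'): MISMATCH
  Compare pos 2 ('g') with pos 4 ('n'): MISMATCH
Result: not a palindrome

0


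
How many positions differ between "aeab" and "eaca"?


Comparing "aeab" and "eaca" position by position:
  Position 0: 'a' vs 'e' => DIFFER
  Position 1: 'e' vs 'a' => DIFFER
  Position 2: 'a' vs 'c' => DIFFER
  Position 3: 'b' vs 'a' => DIFFER
Positions that differ: 4

4


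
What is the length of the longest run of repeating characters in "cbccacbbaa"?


Input: "cbccacbbaa"
Scanning for longest run:
  Position 1 ('b'): new char, reset run to 1
  Position 2 ('c'): new char, reset run to 1
  Position 3 ('c'): continues run of 'c', length=2
  Position 4 ('a'): new char, reset run to 1
  Position 5 ('c'): new char, reset run to 1
  Position 6 ('b'): new char, reset run to 1
  Position 7 ('b'): continues run of 'b', length=2
  Position 8 ('a'): new char, reset run to 1
  Position 9 ('a'): continues run of 'a', length=2
Longest run: 'c' with length 2

2


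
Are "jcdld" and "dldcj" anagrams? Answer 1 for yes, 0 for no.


Strings: "jcdld", "dldcj"
Sorted first:  cddjl
Sorted second: cddjl
Sorted forms match => anagrams

1


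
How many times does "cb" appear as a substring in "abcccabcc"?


Searching for "cb" in "abcccabcc"
Scanning each position:
  Position 0: "ab" => no
  Position 1: "bc" => no
  Position 2: "cc" => no
  Position 3: "cc" => no
  Position 4: "ca" => no
  Position 5: "ab" => no
  Position 6: "bc" => no
  Position 7: "cc" => no
Total occurrences: 0

0


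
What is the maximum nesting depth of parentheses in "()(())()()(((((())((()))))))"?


Input: "()(())()()(((((())((()))))))"
Tracking depth:
  Position 0 '(': depth becomes 1
  Position 1 ')': depth becomes 0
  Position 2 '(': depth becomes 1
  Position 3 '(': depth becomes 2
  Position 4 ')': depth becomes 1
  Position 5 ')': depth becomes 0
  Position 6 '(': depth becomes 1
  Position 7 ')': depth becomes 0
  Position 8 '(': depth becomes 1
  Position 9 ')': depth becomes 0
  Position 10 '(': depth becomes 1
  Position 11 '(': depth becomes 2
  Position 12 '(': depth becomes 3
  Position 13 '(': depth becomes 4
  Position 14 '(': depth becomes 5
  Position 15 '(': depth becomes 6
  Position 16 ')': depth becomes 5
  Position 17 ')': depth becomes 4
  Position 18 '(': depth becomes 5
  Position 19 '(': depth becomes 6
  Position 20 '(': depth becomes 7
  Position 21 ')': depth becomes 6
  Position 22 ')': depth becomes 5
  Position 23 ')': depth becomes 4
  Position 24 ')': depth becomes 3
  Position 25 ')': depth becomes 2
  Position 26 ')': depth becomes 1
  Position 27 ')': depth becomes 0
Maximum depth reached: 7

7


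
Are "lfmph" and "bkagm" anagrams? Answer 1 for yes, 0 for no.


Strings: "lfmph", "bkagm"
Sorted first:  fhlmp
Sorted second: abgkm
Differ at position 0: 'f' vs 'a' => not anagrams

0


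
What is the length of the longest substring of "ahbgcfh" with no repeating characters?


Input: "ahbgcfh"
Sliding window (track last position of each char):
  Position 0 ('a'): window [0,0] length 1 -- new best
  Position 1 ('h'): window [0,1] length 2 -- new best
  Position 2 ('b'): window [0,2] length 3 -- new best
  Position 3 ('g'): window [0,3] length 4 -- new best
  Position 4 ('c'): window [0,4] length 5 -- new best
  Position 5 ('f'): window [0,5] length 6 -- new best
  Position 6 ('h'): repeat (last at 1), move window start to 2
  Position 6 ('h'): window [2,6] length 5
Longest substring with no repeats: "ahbgcf" with length 6

6


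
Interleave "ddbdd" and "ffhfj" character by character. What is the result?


Interleaving "ddbdd" and "ffhfj":
  Position 0: 'd' from first, 'f' from second => "df"
  Position 1: 'd' from first, 'f' from second => "df"
  Position 2: 'b' from first, 'h' from second => "bh"
  Position 3: 'd' from first, 'f' from second => "df"
  Position 4: 'd' from first, 'j' from second => "dj"
Result: dfdfbhdfdj

dfdfbhdfdj


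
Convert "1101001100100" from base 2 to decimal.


Input: "1101001100100" in base 2
Positional expansion:
  Digit '1' (value 1) x 2^12 = 4096
  Digit '1' (value 1) x 2^11 = 2048
  Digit '0' (value 0) x 2^10 = 0
  Digit '1' (value 1) x 2^9 = 512
  Digit '0' (value 0) x 2^8 = 0
  Digit '0' (value 0) x 2^7 = 0
  Digit '1' (value 1) x 2^6 = 64
  Digit '1' (value 1) x 2^5 = 32
  Digit '0' (value 0) x 2^4 = 0
  Digit '0' (value 0) x 2^3 = 0
  Digit '1' (value 1) x 2^2 = 4
  Digit '0' (value 0) x 2^1 = 0
  Digit '0' (value 0) x 2^0 = 0
Sum = 6756

6756


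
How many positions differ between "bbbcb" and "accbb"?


Comparing "bbbcb" and "accbb" position by position:
  Position 0: 'b' vs 'a' => DIFFER
  Position 1: 'b' vs 'c' => DIFFER
  Position 2: 'b' vs 'c' => DIFFER
  Position 3: 'c' vs 'b' => DIFFER
  Position 4: 'b' vs 'b' => same
Positions that differ: 4

4


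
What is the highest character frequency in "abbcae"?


Input: abbcae
Character counts:
  'a': 2
  'b': 2
  'c': 1
  'e': 1
Maximum frequency: 2

2


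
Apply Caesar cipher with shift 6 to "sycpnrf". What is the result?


Caesar cipher: shift "sycpnrf" by 6
  's' (pos 18) + 6 = pos 24 = 'y'
  'y' (pos 24) + 6 = pos 4 = 'e'
  'c' (pos 2) + 6 = pos 8 = 'i'
  'p' (pos 15) + 6 = pos 21 = 'v'
  'n' (pos 13) + 6 = pos 19 = 't'
  'r' (pos 17) + 6 = pos 23 = 'x'
  'f' (pos 5) + 6 = pos 11 = 'l'
Result: yeivtxl

yeivtxl


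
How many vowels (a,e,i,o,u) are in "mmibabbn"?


Input: mmibabbn
Checking each character:
  'm' at position 0: consonant
  'm' at position 1: consonant
  'i' at position 2: vowel (running total: 1)
  'b' at position 3: consonant
  'a' at position 4: vowel (running total: 2)
  'b' at position 5: consonant
  'b' at position 6: consonant
  'n' at position 7: consonant
Total vowels: 2

2


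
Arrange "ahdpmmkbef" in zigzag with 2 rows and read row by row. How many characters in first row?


Zigzag "ahdpmmkbef" into 2 rows:
Placing characters:
  'a' => row 0
  'h' => row 1
  'd' => row 0
  'p' => row 1
  'm' => row 0
  'm' => row 1
  'k' => row 0
  'b' => row 1
  'e' => row 0
  'f' => row 1
Rows:
  Row 0: "admke"
  Row 1: "hpmbf"
First row length: 5

5


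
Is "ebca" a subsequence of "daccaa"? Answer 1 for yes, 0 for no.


Check if "ebca" is a subsequence of "daccaa"
Greedy scan:
  Position 0 ('d'): no match needed
  Position 1 ('a'): no match needed
  Position 2 ('c'): no match needed
  Position 3 ('c'): no match needed
  Position 4 ('a'): no match needed
  Position 5 ('a'): no match needed
Only matched 0/4 characters => not a subsequence

0


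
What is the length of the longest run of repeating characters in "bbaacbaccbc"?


Input: "bbaacbaccbc"
Scanning for longest run:
  Position 1 ('b'): continues run of 'b', length=2
  Position 2 ('a'): new char, reset run to 1
  Position 3 ('a'): continues run of 'a', length=2
  Position 4 ('c'): new char, reset run to 1
  Position 5 ('b'): new char, reset run to 1
  Position 6 ('a'): new char, reset run to 1
  Position 7 ('c'): new char, reset run to 1
  Position 8 ('c'): continues run of 'c', length=2
  Position 9 ('b'): new char, reset run to 1
  Position 10 ('c'): new char, reset run to 1
Longest run: 'b' with length 2

2


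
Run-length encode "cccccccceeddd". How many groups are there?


Input: cccccccceeddd
Scanning for consecutive runs:
  Group 1: 'c' x 8 (positions 0-7)
  Group 2: 'e' x 2 (positions 8-9)
  Group 3: 'd' x 3 (positions 10-12)
Total groups: 3

3


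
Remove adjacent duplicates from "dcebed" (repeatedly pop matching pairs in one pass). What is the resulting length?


Input: dcebed
Stack-based adjacent duplicate removal:
  Read 'd': push. Stack: d
  Read 'c': push. Stack: dc
  Read 'e': push. Stack: dce
  Read 'b': push. Stack: dceb
  Read 'e': push. Stack: dcebe
  Read 'd': push. Stack: dcebed
Final stack: "dcebed" (length 6)

6


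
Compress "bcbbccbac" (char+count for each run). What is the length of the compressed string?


Input: bcbbccbac
Runs:
  'b' x 1 => "b1"
  'c' x 1 => "c1"
  'b' x 2 => "b2"
  'c' x 2 => "c2"
  'b' x 1 => "b1"
  'a' x 1 => "a1"
  'c' x 1 => "c1"
Compressed: "b1c1b2c2b1a1c1"
Compressed length: 14

14


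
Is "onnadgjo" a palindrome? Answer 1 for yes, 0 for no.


Input: onnadgjo
Reversed: ojgdanno
  Compare pos 0 ('o') with pos 7 ('o'): match
  Compare pos 1 ('n') with pos 6 ('j'): MISMATCH
  Compare pos 2 ('n') with pos 5 ('g'): MISMATCH
  Compare pos 3 ('a') with pos 4 ('d'): MISMATCH
Result: not a palindrome

0


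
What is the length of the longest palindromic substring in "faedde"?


Input: "faedde"
Checking substrings for palindromes:
  [2:6] "edde" (len 4) => palindrome
  [3:5] "dd" (len 2) => palindrome
Longest palindromic substring: "edde" with length 4

4


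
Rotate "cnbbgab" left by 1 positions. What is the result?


Input: "cnbbgab", rotate left by 1
First 1 characters: "c"
Remaining characters: "nbbgab"
Concatenate remaining + first: "nbbgab" + "c" = "nbbgabc"

nbbgabc


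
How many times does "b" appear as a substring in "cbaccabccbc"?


Searching for "b" in "cbaccabccbc"
Scanning each position:
  Position 0: "c" => no
  Position 1: "b" => MATCH
  Position 2: "a" => no
  Position 3: "c" => no
  Position 4: "c" => no
  Position 5: "a" => no
  Position 6: "b" => MATCH
  Position 7: "c" => no
  Position 8: "c" => no
  Position 9: "b" => MATCH
  Position 10: "c" => no
Total occurrences: 3

3


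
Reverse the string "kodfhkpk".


Input: kodfhkpk
Reading characters right to left:
  Position 7: 'k'
  Position 6: 'p'
  Position 5: 'k'
  Position 4: 'h'
  Position 3: 'f'
  Position 2: 'd'
  Position 1: 'o'
  Position 0: 'k'
Reversed: kpkhfdok

kpkhfdok


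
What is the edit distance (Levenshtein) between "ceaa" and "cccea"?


Computing edit distance: "ceaa" -> "cccea"
DP table:
           c    c    c    e    a
      0    1    2    3    4    5
  c   1    0    1    2    3    4
  e   2    1    1    2    2    3
  a   3    2    2    2    3    2
  a   4    3    3    3    3    3
Edit distance = dp[4][5] = 3

3


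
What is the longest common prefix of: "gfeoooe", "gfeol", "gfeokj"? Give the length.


Words: gfeoooe, gfeol, gfeokj
  Position 0: all 'g' => match
  Position 1: all 'f' => match
  Position 2: all 'e' => match
  Position 3: all 'o' => match
  Position 4: ('o', 'l', 'k') => mismatch, stop
LCP = "gfeo" (length 4)

4


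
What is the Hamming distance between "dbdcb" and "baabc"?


Comparing "dbdcb" and "baabc" position by position:
  Position 0: 'd' vs 'b' => differ
  Position 1: 'b' vs 'a' => differ
  Position 2: 'd' vs 'a' => differ
  Position 3: 'c' vs 'b' => differ
  Position 4: 'b' vs 'c' => differ
Total differences (Hamming distance): 5

5


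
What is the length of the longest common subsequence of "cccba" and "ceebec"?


LCS of "cccba" and "ceebec"
DP table:
           c    e    e    b    e    c
      0    0    0    0    0    0    0
  c   0    1    1    1    1    1    1
  c   0    1    1    1    1    1    2
  c   0    1    1    1    1    1    2
  b   0    1    1    1    2    2    2
  a   0    1    1    1    2    2    2
LCS length = dp[5][6] = 2

2


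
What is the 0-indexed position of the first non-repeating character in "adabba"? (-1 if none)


Input: adabba
Character frequencies:
  'a': 3
  'b': 2
  'd': 1
Scanning left to right for freq == 1:
  Position 0 ('a'): freq=3, skip
  Position 1 ('d'): unique! => answer = 1

1


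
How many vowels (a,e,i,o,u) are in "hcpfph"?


Input: hcpfph
Checking each character:
  'h' at position 0: consonant
  'c' at position 1: consonant
  'p' at position 2: consonant
  'f' at position 3: consonant
  'p' at position 4: consonant
  'h' at position 5: consonant
Total vowels: 0

0


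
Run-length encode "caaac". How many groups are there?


Input: caaac
Scanning for consecutive runs:
  Group 1: 'c' x 1 (positions 0-0)
  Group 2: 'a' x 3 (positions 1-3)
  Group 3: 'c' x 1 (positions 4-4)
Total groups: 3

3


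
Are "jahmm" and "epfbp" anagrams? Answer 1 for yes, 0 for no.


Strings: "jahmm", "epfbp"
Sorted first:  ahjmm
Sorted second: befpp
Differ at position 0: 'a' vs 'b' => not anagrams

0


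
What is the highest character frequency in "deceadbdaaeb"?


Input: deceadbdaaeb
Character counts:
  'a': 3
  'b': 2
  'c': 1
  'd': 3
  'e': 3
Maximum frequency: 3

3


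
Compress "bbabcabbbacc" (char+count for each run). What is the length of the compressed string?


Input: bbabcabbbacc
Runs:
  'b' x 2 => "b2"
  'a' x 1 => "a1"
  'b' x 1 => "b1"
  'c' x 1 => "c1"
  'a' x 1 => "a1"
  'b' x 3 => "b3"
  'a' x 1 => "a1"
  'c' x 2 => "c2"
Compressed: "b2a1b1c1a1b3a1c2"
Compressed length: 16

16


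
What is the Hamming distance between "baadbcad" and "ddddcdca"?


Comparing "baadbcad" and "ddddcdca" position by position:
  Position 0: 'b' vs 'd' => differ
  Position 1: 'a' vs 'd' => differ
  Position 2: 'a' vs 'd' => differ
  Position 3: 'd' vs 'd' => same
  Position 4: 'b' vs 'c' => differ
  Position 5: 'c' vs 'd' => differ
  Position 6: 'a' vs 'c' => differ
  Position 7: 'd' vs 'a' => differ
Total differences (Hamming distance): 7

7


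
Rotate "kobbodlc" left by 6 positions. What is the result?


Input: "kobbodlc", rotate left by 6
First 6 characters: "kobbod"
Remaining characters: "lc"
Concatenate remaining + first: "lc" + "kobbod" = "lckobbod"

lckobbod


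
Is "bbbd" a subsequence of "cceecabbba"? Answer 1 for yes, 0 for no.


Check if "bbbd" is a subsequence of "cceecabbba"
Greedy scan:
  Position 0 ('c'): no match needed
  Position 1 ('c'): no match needed
  Position 2 ('e'): no match needed
  Position 3 ('e'): no match needed
  Position 4 ('c'): no match needed
  Position 5 ('a'): no match needed
  Position 6 ('b'): matches sub[0] = 'b'
  Position 7 ('b'): matches sub[1] = 'b'
  Position 8 ('b'): matches sub[2] = 'b'
  Position 9 ('a'): no match needed
Only matched 3/4 characters => not a subsequence

0


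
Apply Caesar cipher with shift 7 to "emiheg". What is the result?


Caesar cipher: shift "emiheg" by 7
  'e' (pos 4) + 7 = pos 11 = 'l'
  'm' (pos 12) + 7 = pos 19 = 't'
  'i' (pos 8) + 7 = pos 15 = 'p'
  'h' (pos 7) + 7 = pos 14 = 'o'
  'e' (pos 4) + 7 = pos 11 = 'l'
  'g' (pos 6) + 7 = pos 13 = 'n'
Result: ltpoln

ltpoln


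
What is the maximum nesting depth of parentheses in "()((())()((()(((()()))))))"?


Input: "()((())()((()(((()()))))))"
Tracking depth:
  Position 0 '(': depth becomes 1
  Position 1 ')': depth becomes 0
  Position 2 '(': depth becomes 1
  Position 3 '(': depth becomes 2
  Position 4 '(': depth becomes 3
  Position 5 ')': depth becomes 2
  Position 6 ')': depth becomes 1
  Position 7 '(': depth becomes 2
  Position 8 ')': depth becomes 1
  Position 9 '(': depth becomes 2
  Position 10 '(': depth becomes 3
  Position 11 '(': depth becomes 4
  Position 12 ')': depth becomes 3
  Position 13 '(': depth becomes 4
  Position 14 '(': depth becomes 5
  Position 15 '(': depth becomes 6
  Position 16 '(': depth becomes 7
  Position 17 ')': depth becomes 6
  Position 18 '(': depth becomes 7
  Position 19 ')': depth becomes 6
  Position 20 ')': depth becomes 5
  Position 21 ')': depth becomes 4
  Position 22 ')': depth becomes 3
  Position 23 ')': depth becomes 2
  Position 24 ')': depth becomes 1
  Position 25 ')': depth becomes 0
Maximum depth reached: 7

7
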